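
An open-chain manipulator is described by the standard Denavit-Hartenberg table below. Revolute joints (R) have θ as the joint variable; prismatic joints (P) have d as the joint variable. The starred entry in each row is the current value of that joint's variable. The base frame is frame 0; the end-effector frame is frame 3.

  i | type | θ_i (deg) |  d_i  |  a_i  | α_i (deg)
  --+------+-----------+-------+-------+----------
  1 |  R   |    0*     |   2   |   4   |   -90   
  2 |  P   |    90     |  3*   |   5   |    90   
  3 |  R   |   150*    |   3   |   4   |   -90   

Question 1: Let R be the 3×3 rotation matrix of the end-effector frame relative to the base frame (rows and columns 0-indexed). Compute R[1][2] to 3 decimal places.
-0.866

End-effector z-axis (col 2 of R) = (0.0000,-0.8660,0.5000)
R[1][2] = -0.8660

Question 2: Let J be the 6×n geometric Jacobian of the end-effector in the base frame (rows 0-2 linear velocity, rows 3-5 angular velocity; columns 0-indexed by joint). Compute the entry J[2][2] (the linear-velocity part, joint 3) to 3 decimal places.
axis z_2 = (1.0000,0.0000,0.0000); lever o_n−o_2 = (3.0000,2.0000,3.4641)
cross product → J_v[:, 2] = (0.0000,-3.4641,2.0000)
J_ω[:, 2] = z_2
entry J[2][2] = 2.0000

2.000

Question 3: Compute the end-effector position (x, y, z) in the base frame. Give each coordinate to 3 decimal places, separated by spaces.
7.000 5.000 0.464

after link 1: o_1 = (4.0000, 0.0000, 2.0000)
after link 2: o_2 = (4.0000, 3.0000, -3.0000)
after link 3: o_3 = (7.0000, 5.0000, 0.4641)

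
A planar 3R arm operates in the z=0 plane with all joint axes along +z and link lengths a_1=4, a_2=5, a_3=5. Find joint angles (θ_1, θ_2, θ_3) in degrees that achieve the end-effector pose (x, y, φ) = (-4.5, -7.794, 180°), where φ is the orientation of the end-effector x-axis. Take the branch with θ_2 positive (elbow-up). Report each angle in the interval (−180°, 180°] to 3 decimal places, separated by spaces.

wrist centre = target − a_3·(cos φ, sin φ) = (0.5000, -7.7940)
cos θ_2 = (60.9964−4²−5²)/(2·4·5) = 0.4999; θ_2 = 60.0059° (elbow-up)
β = atan2(-7.7940,0.5000) = -86.3294°; ψ = atan2(4.3304,6.4996) = 33.6739°
θ_1 = β − ψ = -120.0033°
θ_3 = φ − θ_1 − θ_2 = -120.0026° (wrapped to (-180°,180°])

-120.003 60.006 -120.003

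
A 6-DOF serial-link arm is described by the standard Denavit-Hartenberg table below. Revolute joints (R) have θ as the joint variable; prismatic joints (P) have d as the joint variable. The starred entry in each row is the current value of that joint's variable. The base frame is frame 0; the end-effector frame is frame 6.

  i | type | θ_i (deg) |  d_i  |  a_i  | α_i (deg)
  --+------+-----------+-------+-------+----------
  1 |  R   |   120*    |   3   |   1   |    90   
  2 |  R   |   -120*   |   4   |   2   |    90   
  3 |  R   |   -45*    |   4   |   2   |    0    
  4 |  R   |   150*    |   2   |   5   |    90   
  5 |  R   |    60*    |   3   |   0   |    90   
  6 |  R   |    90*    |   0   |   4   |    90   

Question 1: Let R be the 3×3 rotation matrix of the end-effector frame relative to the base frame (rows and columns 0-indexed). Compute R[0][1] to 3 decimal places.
0.452

End-effector y-axis (col 1 of R) = (0.4519,0.8903,-0.0559)
R[0][1] = 0.4519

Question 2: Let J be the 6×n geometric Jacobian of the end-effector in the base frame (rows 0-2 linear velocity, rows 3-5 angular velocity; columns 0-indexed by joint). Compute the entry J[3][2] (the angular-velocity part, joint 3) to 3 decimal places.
0.433

axis z_2 = (0.4330,-0.7500,0.5000); lever o_n−o_2 = (8.8453,-4.8662,-2.9596)
cross product → J_v[:, 2] = (4.6529,5.7042,4.5268)
J_ω[:, 2] = z_2
entry J[3][2] = 0.4330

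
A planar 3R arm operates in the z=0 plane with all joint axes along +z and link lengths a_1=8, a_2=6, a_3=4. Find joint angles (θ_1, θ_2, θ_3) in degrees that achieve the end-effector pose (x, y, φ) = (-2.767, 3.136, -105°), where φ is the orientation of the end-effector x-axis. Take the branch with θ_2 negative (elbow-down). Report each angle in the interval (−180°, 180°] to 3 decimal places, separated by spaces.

149.999 -120.004 -134.995

wrist centre = target − a_3·(cos φ, sin φ) = (-1.7317, 6.9997)
cos θ_2 = (51.9947−8²−6²)/(2·8·6) = -0.5001; θ_2 = -120.0036° (elbow-down)
β = atan2(6.9997,-1.7317) = 103.8959°; ψ = atan2(-5.1960,4.9997) = -46.1030°
θ_1 = β − ψ = 149.9989°
θ_3 = φ − θ_1 − θ_2 = -134.9952° (wrapped to (-180°,180°])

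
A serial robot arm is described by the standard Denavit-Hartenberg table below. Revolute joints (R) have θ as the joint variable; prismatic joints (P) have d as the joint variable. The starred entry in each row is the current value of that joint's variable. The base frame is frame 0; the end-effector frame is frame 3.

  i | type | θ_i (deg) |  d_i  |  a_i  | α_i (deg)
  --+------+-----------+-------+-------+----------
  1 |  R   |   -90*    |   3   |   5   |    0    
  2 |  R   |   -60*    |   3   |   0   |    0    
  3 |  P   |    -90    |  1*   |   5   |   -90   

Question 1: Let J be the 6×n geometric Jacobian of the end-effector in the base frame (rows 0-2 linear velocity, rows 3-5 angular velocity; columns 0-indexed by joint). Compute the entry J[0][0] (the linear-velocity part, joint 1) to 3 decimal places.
axis z_0 = ẑ; lever o_n−o_0 = (-2.5000,-0.6699,7.0000)
cross product → J_v[:, 0] = (0.6699,-2.5000,0.0000)
J_ω[:, 0] = z_0
entry J[0][0] = 0.6699

0.670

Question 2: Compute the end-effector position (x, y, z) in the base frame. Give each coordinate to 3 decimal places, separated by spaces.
after link 1: o_1 = (0.0000, -5.0000, 3.0000)
after link 2: o_2 = (0.0000, -5.0000, 6.0000)
after link 3: o_3 = (-2.5000, -0.6699, 7.0000)

-2.500 -0.670 7.000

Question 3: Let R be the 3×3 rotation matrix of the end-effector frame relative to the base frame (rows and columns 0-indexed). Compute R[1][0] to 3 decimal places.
0.866

End-effector x-axis (col 0 of R) = (-0.5000,0.8660,0.0000)
R[1][0] = 0.8660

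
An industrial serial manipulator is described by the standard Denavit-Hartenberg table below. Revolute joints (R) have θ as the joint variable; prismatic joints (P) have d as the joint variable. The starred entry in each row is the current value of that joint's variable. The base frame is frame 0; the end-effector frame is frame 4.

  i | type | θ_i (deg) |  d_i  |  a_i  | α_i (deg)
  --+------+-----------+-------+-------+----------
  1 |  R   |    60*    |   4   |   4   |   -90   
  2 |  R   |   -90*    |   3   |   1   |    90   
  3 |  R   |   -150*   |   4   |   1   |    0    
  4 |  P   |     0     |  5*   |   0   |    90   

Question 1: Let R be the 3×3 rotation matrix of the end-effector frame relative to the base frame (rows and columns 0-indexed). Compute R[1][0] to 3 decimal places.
End-effector x-axis (col 0 of R) = (0.4330,-0.2500,-0.8660)
R[1][0] = -0.2500

-0.250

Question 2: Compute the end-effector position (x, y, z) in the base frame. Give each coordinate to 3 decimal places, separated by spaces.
after link 1: o_1 = (2.0000, 3.4641, 4.0000)
after link 2: o_2 = (-0.5981, 4.9641, 5.0000)
after link 3: o_3 = (-2.1651, 1.2500, 4.1340)
after link 4: o_4 = (-4.6651, -3.0801, 4.1340)

-4.665 -3.080 4.134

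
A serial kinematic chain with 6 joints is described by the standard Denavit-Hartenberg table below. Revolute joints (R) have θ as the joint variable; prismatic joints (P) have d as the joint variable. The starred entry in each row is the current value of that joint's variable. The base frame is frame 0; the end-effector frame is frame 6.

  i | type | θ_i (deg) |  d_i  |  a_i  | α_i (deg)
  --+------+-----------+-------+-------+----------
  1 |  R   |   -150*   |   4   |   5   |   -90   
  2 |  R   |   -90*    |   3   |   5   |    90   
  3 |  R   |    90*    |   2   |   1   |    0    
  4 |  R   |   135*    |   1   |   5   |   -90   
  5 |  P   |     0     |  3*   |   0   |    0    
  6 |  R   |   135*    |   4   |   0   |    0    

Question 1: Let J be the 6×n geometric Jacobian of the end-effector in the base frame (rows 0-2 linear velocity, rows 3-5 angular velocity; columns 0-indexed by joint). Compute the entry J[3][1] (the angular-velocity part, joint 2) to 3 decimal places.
axis z_1 = (0.5000,-0.8660,0.0000); lever o_n−o_1 = (0.3554,5.3844,6.4142)
cross product → J_v[:, 1] = (-5.5549,-3.2071,3.0000)
J_ω[:, 1] = z_1
entry J[3][1] = 0.5000

0.500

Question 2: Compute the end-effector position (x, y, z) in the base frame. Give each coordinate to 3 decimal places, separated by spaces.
-3.975 2.884 10.414

after link 1: o_1 = (-4.3301, -2.5000, 4.0000)
after link 2: o_2 = (-2.8301, -5.0981, 9.0000)
after link 3: o_3 = (-0.5981, -4.9641, 9.0000)
after link 4: o_4 = (-1.4998, -1.4022, 5.4645)
after link 5: o_5 = (-2.5605, 0.4349, 7.5858)
after link 6: o_6 = (-3.9747, 2.8844, 10.4142)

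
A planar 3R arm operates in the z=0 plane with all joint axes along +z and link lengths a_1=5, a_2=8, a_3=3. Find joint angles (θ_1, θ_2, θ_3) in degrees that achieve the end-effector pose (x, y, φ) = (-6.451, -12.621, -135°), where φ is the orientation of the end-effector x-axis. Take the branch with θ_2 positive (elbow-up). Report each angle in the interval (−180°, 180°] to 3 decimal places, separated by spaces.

wrist centre = target − a_3·(cos φ, sin φ) = (-4.3297, -10.4997)
cos θ_2 = (128.9894−5²−8²)/(2·5·8) = 0.4999; θ_2 = 60.0088° (elbow-up)
β = atan2(-10.4997,-4.3297) = -112.4094°; ψ = atan2(6.9288,8.9989) = 37.5948°
θ_1 = β − ψ = -150.0042°
θ_3 = φ − θ_1 − θ_2 = -45.0045° (wrapped to (-180°,180°])

-150.004 60.009 -45.005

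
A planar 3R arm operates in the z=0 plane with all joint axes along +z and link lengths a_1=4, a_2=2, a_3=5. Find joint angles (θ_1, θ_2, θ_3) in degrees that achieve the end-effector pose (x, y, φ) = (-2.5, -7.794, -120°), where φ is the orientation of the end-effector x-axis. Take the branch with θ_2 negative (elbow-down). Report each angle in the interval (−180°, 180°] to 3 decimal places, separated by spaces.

-60.000 -120.007 60.007

wrist centre = target − a_3·(cos φ, sin φ) = (-0.0000, -3.4639)
cos θ_2 = (11.9984−4²−2²)/(2·4·2) = -0.5001; θ_2 = -120.0065° (elbow-down)
β = atan2(-3.4639,-0.0000) = -90.0000°; ψ = atan2(-1.7319,2.9998) = -30.0000°
θ_1 = β − ψ = -60.0000°
θ_3 = φ − θ_1 − θ_2 = 60.0066° (wrapped to (-180°,180°])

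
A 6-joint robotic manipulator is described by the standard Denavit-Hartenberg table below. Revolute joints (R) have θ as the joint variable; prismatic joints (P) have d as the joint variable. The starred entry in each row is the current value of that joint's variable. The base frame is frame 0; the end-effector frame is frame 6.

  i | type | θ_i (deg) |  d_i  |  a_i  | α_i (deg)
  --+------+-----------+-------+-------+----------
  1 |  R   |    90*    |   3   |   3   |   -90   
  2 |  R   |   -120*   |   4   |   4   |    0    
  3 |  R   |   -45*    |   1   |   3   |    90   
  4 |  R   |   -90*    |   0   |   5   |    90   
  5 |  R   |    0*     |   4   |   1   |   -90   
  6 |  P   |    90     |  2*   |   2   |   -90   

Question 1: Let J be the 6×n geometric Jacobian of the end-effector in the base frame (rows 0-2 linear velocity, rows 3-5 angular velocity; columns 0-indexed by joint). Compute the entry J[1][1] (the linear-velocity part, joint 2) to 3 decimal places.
axis z_1 = (-1.0000,0.0000,0.0000); lever o_n−o_1 = (1.0000,-3.4836,1.7911)
cross product → J_v[:, 1] = (0.0000,1.7911,3.4836)
J_ω[:, 1] = z_1
entry J[1][1] = 1.7911

1.791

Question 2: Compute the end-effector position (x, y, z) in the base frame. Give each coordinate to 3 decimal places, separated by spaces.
after link 1: o_1 = (0.0000, 3.0000, 3.0000)
after link 2: o_2 = (-4.0000, 1.0000, 6.4641)
after link 3: o_3 = (-5.0000, -1.8978, 7.2406)
after link 4: o_4 = (-0.0000, -1.8978, 7.2406)
after link 5: o_5 = (1.0000, 1.9659, 6.2053)
after link 6: o_6 = (1.0000, -0.4836, 4.7911)

1.000 -0.484 4.791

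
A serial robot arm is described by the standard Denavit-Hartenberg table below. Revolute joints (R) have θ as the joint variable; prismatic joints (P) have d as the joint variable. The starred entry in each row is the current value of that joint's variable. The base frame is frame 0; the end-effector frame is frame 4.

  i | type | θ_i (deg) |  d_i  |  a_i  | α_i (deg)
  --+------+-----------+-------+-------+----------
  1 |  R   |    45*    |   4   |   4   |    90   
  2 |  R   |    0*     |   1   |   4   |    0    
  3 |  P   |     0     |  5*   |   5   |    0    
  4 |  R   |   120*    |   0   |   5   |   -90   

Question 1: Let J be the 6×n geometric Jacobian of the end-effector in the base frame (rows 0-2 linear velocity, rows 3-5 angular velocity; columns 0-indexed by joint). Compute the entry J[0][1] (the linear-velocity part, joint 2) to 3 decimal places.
-3.062

axis z_1 = (0.7071,-0.7071,0.0000); lever o_n−o_1 = (8.8388,0.3536,4.3301)
cross product → J_v[:, 1] = (-3.0619,-3.0619,6.5000)
J_ω[:, 1] = z_1
entry J[0][1] = -3.0619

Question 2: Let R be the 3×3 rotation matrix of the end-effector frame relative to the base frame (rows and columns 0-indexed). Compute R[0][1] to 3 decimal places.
End-effector y-axis (col 1 of R) = (-0.7071,0.7071,-0.0000)
R[0][1] = -0.7071

-0.707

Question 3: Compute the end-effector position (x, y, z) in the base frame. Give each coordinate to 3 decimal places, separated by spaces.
11.667 3.182 8.330

after link 1: o_1 = (2.8284, 2.8284, 4.0000)
after link 2: o_2 = (6.3640, 4.9497, 4.0000)
after link 3: o_3 = (13.4350, 4.9497, 4.0000)
after link 4: o_4 = (11.6673, 3.1820, 8.3301)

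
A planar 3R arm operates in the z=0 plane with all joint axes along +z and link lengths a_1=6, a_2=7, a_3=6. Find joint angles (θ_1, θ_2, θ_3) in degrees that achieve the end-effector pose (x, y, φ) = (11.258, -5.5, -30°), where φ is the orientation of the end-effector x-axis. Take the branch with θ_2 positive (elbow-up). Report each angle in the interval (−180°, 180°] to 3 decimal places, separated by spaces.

-90.003 120.003 -60.000

wrist centre = target − a_3·(cos φ, sin φ) = (6.0618, -2.5000)
cos θ_2 = (42.9960−6²−7²)/(2·6·7) = -0.5000; θ_2 = 120.0032° (elbow-up)
β = atan2(-2.5000,6.0618) = -22.4120°; ψ = atan2(6.0620,2.4997) = 67.5911°
θ_1 = β − ψ = -90.0032°
θ_3 = φ − θ_1 − θ_2 = -60.0000° (wrapped to (-180°,180°])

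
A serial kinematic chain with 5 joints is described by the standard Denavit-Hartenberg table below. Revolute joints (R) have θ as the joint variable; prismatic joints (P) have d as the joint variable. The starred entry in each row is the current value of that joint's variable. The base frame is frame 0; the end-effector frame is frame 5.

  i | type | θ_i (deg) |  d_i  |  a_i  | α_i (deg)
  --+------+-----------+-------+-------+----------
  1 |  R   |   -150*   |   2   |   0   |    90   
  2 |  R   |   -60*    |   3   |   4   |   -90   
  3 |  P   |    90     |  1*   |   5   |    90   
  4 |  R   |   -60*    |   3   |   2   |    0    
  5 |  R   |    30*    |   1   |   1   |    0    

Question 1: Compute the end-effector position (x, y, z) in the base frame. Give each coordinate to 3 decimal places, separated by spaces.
-0.607 -4.815 -5.544

after link 1: o_1 = (0.0000, 0.0000, 2.0000)
after link 2: o_2 = (-3.2321, 1.5981, -1.4641)
after link 3: o_3 = (-1.4821, -3.1651, -0.9641)
after link 4: o_4 = (-0.9821, -4.0311, -4.4282)
after link 5: o_5 = (-0.6071, -4.8146, -5.5442)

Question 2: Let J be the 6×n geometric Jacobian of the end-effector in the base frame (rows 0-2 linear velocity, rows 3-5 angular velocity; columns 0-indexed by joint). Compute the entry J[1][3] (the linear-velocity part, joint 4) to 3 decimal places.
axis z_3 = (-0.4330,-0.2500,-0.8660); lever o_n−o_3 = (0.8750,-1.6495,-4.5801)
cross product → J_v[:, 3] = (-0.2835,-2.7410,0.9330)
J_ω[:, 3] = z_3
entry J[1][3] = -2.7410

-2.741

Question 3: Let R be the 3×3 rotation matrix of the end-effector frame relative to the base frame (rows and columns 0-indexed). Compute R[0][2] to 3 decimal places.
End-effector z-axis (col 2 of R) = (-0.4330,-0.2500,-0.8660)
R[0][2] = -0.4330

-0.433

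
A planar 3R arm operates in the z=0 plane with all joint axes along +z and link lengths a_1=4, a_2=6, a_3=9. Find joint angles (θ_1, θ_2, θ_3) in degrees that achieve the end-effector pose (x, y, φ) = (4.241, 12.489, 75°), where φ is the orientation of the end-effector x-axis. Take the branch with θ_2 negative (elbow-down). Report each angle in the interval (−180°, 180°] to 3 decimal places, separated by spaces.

156.537 -134.996 53.458

wrist centre = target − a_3·(cos φ, sin φ) = (1.9116, 3.7957)
cos θ_2 = (18.0614−4²−6²)/(2·4·6) = -0.7071; θ_2 = -134.9957° (elbow-down)
β = atan2(3.7957,1.9116) = 63.2686°; ψ = atan2(-4.2430,-0.2423) = -93.2687°
θ_1 = β − ψ = 156.5373°
θ_3 = φ − θ_1 − θ_2 = 53.4584° (wrapped to (-180°,180°])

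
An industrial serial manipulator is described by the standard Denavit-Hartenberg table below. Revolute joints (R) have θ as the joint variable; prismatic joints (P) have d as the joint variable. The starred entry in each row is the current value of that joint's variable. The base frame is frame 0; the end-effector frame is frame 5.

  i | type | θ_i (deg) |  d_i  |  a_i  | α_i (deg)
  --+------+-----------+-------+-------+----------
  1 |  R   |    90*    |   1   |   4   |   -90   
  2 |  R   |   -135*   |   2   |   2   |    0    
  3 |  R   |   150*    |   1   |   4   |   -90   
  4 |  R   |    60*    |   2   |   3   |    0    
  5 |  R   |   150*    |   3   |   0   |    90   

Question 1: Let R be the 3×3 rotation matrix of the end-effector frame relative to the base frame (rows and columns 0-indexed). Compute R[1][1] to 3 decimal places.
End-effector y-axis (col 1 of R) = (-0.0000,-0.2588,-0.9659)
R[1][1] = -0.2588

-0.259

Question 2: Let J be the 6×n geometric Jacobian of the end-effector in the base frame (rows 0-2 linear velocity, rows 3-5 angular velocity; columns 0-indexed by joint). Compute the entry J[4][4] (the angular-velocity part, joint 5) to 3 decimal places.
axis z_4 = (-0.0000,-0.2588,-0.9659); lever o_n−o_4 = (-0.0000,-0.7765,-2.8978)
cross product → J_v[:, 4] = (0.0000,-0.0000,0.0000)
J_ω[:, 4] = z_4
entry J[4][4] = -0.2588

-0.259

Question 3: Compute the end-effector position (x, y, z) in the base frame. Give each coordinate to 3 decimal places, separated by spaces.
-0.402 6.604 -3.839

after link 1: o_1 = (0.0000, 4.0000, 1.0000)
after link 2: o_2 = (-2.0000, 2.5858, 2.4142)
after link 3: o_3 = (-3.0000, 6.4495, 1.3789)
after link 4: o_4 = (-0.4019, 7.3807, -0.9411)
after link 5: o_5 = (-0.4019, 6.6043, -3.8389)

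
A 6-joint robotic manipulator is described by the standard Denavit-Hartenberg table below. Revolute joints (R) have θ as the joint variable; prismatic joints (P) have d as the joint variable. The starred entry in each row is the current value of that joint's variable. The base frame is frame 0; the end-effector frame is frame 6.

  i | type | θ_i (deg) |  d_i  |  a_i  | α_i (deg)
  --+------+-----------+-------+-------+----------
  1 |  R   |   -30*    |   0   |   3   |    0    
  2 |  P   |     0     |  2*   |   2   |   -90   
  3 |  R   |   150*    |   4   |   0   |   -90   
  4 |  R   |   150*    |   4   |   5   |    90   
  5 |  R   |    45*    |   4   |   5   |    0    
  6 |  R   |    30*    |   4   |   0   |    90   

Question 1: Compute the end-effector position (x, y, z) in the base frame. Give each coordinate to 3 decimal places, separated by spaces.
0.013 -8.317 10.222

after link 1: o_1 = (2.5981, -1.5000, 0.0000)
after link 2: o_2 = (4.3301, -2.5000, 2.0000)
after link 3: o_3 = (6.3301, 0.9641, 2.0000)
after link 4: o_4 = (6.5957, -2.0760, 7.6292)
after link 5: o_5 = (3.2452, -6.1828, 11.2220)
after link 6: o_6 = (0.0132, -8.3168, 10.2220)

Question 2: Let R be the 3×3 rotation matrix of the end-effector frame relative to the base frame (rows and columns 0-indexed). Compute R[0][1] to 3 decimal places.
End-effector y-axis (col 1 of R) = (-0.8080,-0.5335,-0.2500)
R[0][1] = -0.8080

-0.808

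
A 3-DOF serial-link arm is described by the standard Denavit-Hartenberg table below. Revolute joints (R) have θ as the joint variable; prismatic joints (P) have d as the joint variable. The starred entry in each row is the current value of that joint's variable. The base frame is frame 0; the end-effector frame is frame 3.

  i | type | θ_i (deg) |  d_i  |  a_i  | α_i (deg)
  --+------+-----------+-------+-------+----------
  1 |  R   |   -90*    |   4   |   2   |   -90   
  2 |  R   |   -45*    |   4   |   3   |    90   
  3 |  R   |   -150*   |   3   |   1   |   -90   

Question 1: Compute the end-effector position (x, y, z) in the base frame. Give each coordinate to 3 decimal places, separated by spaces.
after link 1: o_1 = (0.0000, -2.0000, 4.0000)
after link 2: o_2 = (4.0000, -4.1213, 6.1213)
after link 3: o_3 = (3.5000, -1.3876, 7.6303)

3.500 -1.388 7.630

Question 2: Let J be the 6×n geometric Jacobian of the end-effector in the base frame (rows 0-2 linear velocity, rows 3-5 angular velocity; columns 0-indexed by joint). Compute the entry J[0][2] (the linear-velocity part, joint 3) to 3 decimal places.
axis z_2 = (-0.0000,0.7071,0.7071); lever o_n−o_2 = (-0.5000,2.7337,1.5089)
cross product → J_v[:, 2] = (-0.8660,-0.3536,0.3536)
J_ω[:, 2] = z_2
entry J[0][2] = -0.8660

-0.866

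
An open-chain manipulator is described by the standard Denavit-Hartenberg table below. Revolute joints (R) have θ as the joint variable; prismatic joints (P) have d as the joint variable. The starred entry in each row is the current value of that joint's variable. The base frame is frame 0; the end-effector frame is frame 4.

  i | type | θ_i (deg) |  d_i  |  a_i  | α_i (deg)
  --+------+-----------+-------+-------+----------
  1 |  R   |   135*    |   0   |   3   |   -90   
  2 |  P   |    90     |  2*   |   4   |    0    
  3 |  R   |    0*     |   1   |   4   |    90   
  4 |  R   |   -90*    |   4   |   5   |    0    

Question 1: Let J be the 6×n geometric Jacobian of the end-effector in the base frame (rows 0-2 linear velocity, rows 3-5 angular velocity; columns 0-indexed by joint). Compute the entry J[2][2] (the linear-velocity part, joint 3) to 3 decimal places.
-4.000

axis z_2 = (-0.7071,-0.7071,0.0000); lever o_n−o_2 = (0.0000,5.6569,-4.0000)
cross product → J_v[:, 2] = (2.8284,-2.8284,-4.0000)
J_ω[:, 2] = z_2
entry J[2][2] = -4.0000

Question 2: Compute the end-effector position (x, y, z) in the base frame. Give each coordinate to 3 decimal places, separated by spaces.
-3.536 6.364 -8.000

after link 1: o_1 = (-2.1213, 2.1213, 0.0000)
after link 2: o_2 = (-3.5355, 0.7071, -4.0000)
after link 3: o_3 = (-4.2426, 0.0000, -8.0000)
after link 4: o_4 = (-3.5355, 6.3640, -8.0000)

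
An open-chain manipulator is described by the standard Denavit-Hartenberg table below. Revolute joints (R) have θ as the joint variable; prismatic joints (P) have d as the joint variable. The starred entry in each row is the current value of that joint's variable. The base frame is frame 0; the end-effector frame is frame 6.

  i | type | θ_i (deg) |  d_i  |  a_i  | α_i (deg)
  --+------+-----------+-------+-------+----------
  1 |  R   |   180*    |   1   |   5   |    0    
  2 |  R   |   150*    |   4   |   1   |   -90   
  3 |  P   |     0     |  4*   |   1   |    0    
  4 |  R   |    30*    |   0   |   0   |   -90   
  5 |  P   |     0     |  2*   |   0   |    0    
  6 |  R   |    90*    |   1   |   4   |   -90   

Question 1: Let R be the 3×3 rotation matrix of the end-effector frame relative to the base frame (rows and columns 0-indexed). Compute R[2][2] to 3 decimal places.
0.500

End-effector z-axis (col 2 of R) = (-0.7500,0.4330,0.5000)
R[2][2] = 0.5000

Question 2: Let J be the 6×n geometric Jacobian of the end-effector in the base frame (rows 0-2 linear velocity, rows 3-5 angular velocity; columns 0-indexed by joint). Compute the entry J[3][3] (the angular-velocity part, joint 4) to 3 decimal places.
axis z_3 = (0.5000,0.8660,0.0000); lever o_n−o_3 = (-3.2990,-2.7141,-2.5981)
cross product → J_v[:, 3] = (-2.2500,1.2990,1.5000)
J_ω[:, 3] = z_3
entry J[3][3] = 0.5000

0.500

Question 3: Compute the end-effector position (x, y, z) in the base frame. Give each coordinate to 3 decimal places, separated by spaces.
after link 1: o_1 = (-5.0000, 0.0000, 1.0000)
after link 2: o_2 = (-4.1340, -0.5000, 5.0000)
after link 3: o_3 = (-1.2679, 2.4641, 5.0000)
after link 4: o_4 = (-1.2679, 2.4641, 5.0000)
after link 5: o_5 = (-2.1340, 2.9641, 3.2679)
after link 6: o_6 = (-4.5670, -0.2500, 2.4019)

-4.567 -0.250 2.402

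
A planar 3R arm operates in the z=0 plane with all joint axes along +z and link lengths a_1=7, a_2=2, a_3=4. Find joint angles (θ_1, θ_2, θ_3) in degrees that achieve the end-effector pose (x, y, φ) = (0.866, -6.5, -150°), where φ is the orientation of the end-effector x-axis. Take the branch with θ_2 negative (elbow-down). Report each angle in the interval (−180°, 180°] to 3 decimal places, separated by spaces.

wrist centre = target − a_3·(cos φ, sin φ) = (4.3301, -4.5000)
cos θ_2 = (38.9998−7²−2²)/(2·7·2) = -0.5000; θ_2 = -120.0005° (elbow-down)
β = atan2(-4.5000,4.3301) = -46.1023°; ψ = atan2(-1.7320,6.0000) = -16.1021°
θ_1 = β − ψ = -30.0002°
θ_3 = φ − θ_1 − θ_2 = 0.0007° (wrapped to (-180°,180°])

-30.000 -120.001 0.001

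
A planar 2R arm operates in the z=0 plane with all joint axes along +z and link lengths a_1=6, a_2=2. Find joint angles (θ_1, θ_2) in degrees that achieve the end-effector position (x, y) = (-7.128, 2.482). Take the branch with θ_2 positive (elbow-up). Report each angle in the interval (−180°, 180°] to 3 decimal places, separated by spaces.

150.001 45.006

cos θ_2 = (56.9687−6²−2²)/(2·6·2) = 0.7070; θ_2 = 45.0063° (elbow-up)
β = atan2(2.4820,-7.1280) = 160.8017°; ψ = atan2(1.4144,7.4141) = 10.8005°
θ_1 = β − ψ = 150.0012°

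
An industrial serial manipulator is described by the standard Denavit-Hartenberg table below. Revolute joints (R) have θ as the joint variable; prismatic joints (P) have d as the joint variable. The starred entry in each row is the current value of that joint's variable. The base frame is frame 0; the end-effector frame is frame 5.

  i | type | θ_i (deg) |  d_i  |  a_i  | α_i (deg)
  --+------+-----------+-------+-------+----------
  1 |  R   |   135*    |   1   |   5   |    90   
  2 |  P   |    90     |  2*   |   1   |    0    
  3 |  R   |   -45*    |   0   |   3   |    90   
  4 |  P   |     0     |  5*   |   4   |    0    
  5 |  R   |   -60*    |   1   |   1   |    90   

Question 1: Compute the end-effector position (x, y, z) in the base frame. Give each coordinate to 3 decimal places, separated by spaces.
-9.484 11.087 3.061

after link 1: o_1 = (-3.5355, 3.5355, 1.0000)
after link 2: o_2 = (-2.1213, 4.9497, 2.0000)
after link 3: o_3 = (-3.6213, 6.4497, 4.1213)
after link 4: o_4 = (-8.1213, 10.9497, 3.4142)
after link 5: o_5 = (-9.4837, 11.0874, 3.0607)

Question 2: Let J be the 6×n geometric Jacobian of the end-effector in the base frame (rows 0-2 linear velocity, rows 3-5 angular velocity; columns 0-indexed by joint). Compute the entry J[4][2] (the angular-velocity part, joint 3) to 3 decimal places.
axis z_2 = (0.7071,0.7071,0.0000); lever o_n−o_2 = (-7.3624,6.1376,1.0607)
cross product → J_v[:, 2] = (0.7500,-0.7500,9.5459)
J_ω[:, 2] = z_2
entry J[4][2] = 0.7071

0.707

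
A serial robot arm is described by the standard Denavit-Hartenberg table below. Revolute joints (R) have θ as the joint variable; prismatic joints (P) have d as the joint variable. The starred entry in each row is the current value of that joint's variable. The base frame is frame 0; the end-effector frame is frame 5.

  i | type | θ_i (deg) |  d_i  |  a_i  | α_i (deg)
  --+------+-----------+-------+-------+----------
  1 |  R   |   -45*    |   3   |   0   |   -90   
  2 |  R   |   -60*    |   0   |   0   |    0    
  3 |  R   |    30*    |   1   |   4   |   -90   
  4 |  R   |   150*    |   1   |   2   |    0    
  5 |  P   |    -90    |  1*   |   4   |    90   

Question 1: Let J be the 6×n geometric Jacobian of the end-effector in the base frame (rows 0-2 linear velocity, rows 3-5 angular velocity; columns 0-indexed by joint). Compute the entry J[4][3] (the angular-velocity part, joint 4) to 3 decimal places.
-0.354

axis z_3 = (0.3536,-0.3536,-0.8660); lever o_n−o_3 = (-2.2854,-4.0278,-1.5981)
cross product → J_v[:, 3] = (-2.9232,2.5442,-2.2321)
J_ω[:, 3] = z_3
entry J[4][3] = -0.3536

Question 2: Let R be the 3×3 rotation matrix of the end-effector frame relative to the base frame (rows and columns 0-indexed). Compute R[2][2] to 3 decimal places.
0.433

End-effector z-axis (col 2 of R) = (0.8839,-0.1768,0.4330)
R[2][2] = 0.4330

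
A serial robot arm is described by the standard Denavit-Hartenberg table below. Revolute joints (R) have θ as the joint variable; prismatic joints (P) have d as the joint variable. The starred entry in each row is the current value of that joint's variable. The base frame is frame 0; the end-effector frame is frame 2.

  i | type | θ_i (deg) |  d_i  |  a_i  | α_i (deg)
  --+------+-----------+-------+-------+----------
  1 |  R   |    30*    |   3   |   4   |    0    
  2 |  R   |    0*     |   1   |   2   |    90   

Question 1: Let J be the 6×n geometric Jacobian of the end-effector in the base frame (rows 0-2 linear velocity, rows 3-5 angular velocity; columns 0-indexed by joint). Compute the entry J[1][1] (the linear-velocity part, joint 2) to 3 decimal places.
1.732

axis z_1 = (0.0000,0.0000,1.0000); lever o_n−o_1 = (1.7321,1.0000,1.0000)
cross product → J_v[:, 1] = (-1.0000,1.7321,0.0000)
J_ω[:, 1] = z_1
entry J[1][1] = 1.7321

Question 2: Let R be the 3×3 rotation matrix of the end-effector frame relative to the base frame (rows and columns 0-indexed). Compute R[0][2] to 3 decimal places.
0.500

End-effector z-axis (col 2 of R) = (0.5000,-0.8660,0.0000)
R[0][2] = 0.5000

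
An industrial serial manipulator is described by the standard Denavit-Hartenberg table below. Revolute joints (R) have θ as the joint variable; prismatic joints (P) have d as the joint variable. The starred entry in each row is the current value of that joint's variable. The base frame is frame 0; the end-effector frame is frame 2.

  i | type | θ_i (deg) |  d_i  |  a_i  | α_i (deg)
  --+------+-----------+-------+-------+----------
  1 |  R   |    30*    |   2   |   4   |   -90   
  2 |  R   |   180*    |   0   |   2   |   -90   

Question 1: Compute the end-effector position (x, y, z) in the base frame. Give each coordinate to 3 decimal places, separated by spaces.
after link 1: o_1 = (3.4641, 2.0000, 2.0000)
after link 2: o_2 = (1.7321, 1.0000, 2.0000)

1.732 1.000 2.000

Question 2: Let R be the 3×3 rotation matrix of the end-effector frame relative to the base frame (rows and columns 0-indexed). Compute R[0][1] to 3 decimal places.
0.500

End-effector y-axis (col 1 of R) = (0.5000,-0.8660,0.0000)
R[0][1] = 0.5000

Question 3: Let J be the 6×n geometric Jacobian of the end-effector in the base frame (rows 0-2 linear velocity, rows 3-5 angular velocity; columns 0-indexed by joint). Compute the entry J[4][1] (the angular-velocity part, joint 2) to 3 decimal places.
0.866

axis z_1 = (-0.5000,0.8660,0.0000); lever o_n−o_1 = (-1.7321,-1.0000,-0.0000)
cross product → J_v[:, 1] = (-0.0000,-0.0000,2.0000)
J_ω[:, 1] = z_1
entry J[4][1] = 0.8660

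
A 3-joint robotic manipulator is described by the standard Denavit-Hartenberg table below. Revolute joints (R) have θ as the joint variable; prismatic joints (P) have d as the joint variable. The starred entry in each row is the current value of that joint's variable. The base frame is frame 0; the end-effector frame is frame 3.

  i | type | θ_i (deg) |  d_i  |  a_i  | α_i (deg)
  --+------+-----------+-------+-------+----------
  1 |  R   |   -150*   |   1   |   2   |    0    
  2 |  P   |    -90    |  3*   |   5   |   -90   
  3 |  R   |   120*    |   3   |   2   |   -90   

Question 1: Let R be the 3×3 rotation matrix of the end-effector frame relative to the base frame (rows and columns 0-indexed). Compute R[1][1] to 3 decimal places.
0.500

End-effector y-axis (col 1 of R) = (0.8660,0.5000,-0.0000)
R[1][1] = 0.5000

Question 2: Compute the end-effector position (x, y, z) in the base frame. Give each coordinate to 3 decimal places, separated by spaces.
-6.330 0.964 2.268

after link 1: o_1 = (-1.7321, -1.0000, 1.0000)
after link 2: o_2 = (-4.2321, 3.3301, 4.0000)
after link 3: o_3 = (-6.3301, 0.9641, 2.2679)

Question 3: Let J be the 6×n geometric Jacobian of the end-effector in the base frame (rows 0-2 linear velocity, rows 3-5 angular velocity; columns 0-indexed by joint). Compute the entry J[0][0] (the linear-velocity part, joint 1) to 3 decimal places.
-0.964

axis z_0 = ẑ; lever o_n−o_0 = (-6.3301,0.9641,2.2679)
cross product → J_v[:, 0] = (-0.9641,-6.3301,0.0000)
J_ω[:, 0] = z_0
entry J[0][0] = -0.9641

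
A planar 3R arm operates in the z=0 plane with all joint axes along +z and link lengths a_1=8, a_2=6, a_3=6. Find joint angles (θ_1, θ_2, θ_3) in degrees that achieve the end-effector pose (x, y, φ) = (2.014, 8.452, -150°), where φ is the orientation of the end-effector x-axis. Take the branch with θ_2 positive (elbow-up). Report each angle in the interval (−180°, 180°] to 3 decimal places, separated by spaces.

44.996 30.005 135.000

wrist centre = target − a_3·(cos φ, sin φ) = (7.2102, 11.4520)
cos θ_2 = (183.1346−8²−6²)/(2·8·6) = 0.8660; θ_2 = 30.0046° (elbow-up)
β = atan2(11.4520,7.2102) = 57.8056°; ψ = atan2(3.0004,13.1959) = 12.8098°
θ_1 = β − ψ = 44.9958°
θ_3 = φ − θ_1 − θ_2 = 134.9997° (wrapped to (-180°,180°])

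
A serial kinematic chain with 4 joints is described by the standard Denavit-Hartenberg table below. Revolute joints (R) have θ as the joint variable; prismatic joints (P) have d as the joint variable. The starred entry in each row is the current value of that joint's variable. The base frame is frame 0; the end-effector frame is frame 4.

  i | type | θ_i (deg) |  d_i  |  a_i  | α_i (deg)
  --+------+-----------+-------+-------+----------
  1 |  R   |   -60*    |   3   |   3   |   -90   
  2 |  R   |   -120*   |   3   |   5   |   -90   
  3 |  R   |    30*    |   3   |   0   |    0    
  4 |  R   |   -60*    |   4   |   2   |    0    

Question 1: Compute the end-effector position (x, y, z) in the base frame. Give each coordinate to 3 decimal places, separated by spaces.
6.312 -2.933 12.330

after link 1: o_1 = (1.5000, -2.5981, 3.0000)
after link 2: o_2 = (2.8481, 1.0670, 7.3301)
after link 3: o_3 = (4.1471, -1.1830, 8.8301)
after link 4: o_4 = (6.3122, -2.9330, 12.3301)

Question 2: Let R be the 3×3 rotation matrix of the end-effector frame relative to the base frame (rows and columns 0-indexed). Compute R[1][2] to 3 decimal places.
-0.750

End-effector z-axis (col 2 of R) = (0.4330,-0.7500,0.5000)
R[1][2] = -0.7500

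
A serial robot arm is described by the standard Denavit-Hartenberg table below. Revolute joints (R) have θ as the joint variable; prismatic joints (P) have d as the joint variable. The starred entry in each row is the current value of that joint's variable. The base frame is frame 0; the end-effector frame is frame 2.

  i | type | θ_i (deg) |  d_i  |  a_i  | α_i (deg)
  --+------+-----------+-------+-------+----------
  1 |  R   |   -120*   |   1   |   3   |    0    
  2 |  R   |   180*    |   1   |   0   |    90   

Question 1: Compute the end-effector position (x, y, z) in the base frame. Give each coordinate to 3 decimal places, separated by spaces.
after link 1: o_1 = (-1.5000, -2.5981, 1.0000)
after link 2: o_2 = (-1.5000, -2.5981, 2.0000)

-1.500 -2.598 2.000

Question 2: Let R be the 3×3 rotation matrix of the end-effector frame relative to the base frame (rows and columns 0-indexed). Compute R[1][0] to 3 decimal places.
End-effector x-axis (col 0 of R) = (0.5000,0.8660,0.0000)
R[1][0] = 0.8660

0.866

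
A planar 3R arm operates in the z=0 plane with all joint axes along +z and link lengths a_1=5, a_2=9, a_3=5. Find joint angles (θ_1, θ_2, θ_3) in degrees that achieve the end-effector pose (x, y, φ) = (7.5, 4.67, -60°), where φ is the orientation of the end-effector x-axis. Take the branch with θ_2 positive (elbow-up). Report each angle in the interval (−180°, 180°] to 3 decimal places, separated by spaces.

0.001 89.999 -150.000

wrist centre = target − a_3·(cos φ, sin φ) = (5.0000, 9.0001)
cos θ_2 = (106.0023−5²−9²)/(2·5·9) = 0.0000; θ_2 = 89.9985° (elbow-up)
β = atan2(9.0001,5.0000) = 60.9457°; ψ = atan2(9.0000,5.0002) = 60.9443°
θ_1 = β − ψ = 0.0015°
θ_3 = φ − θ_1 − θ_2 = -150.0000° (wrapped to (-180°,180°])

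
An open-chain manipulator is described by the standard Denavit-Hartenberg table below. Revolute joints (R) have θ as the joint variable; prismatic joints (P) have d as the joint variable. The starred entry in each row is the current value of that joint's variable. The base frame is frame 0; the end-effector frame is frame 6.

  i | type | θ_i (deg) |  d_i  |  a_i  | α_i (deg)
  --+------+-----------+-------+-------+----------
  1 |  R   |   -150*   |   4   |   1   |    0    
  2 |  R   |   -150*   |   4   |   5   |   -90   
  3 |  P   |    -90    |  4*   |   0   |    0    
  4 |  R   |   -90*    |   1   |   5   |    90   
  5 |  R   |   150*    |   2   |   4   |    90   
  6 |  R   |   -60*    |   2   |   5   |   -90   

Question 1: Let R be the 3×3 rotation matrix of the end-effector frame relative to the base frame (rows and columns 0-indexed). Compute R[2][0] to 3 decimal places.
End-effector x-axis (col 0 of R) = (0.0000,0.5000,0.8660)
R[2][0] = 0.8660

0.866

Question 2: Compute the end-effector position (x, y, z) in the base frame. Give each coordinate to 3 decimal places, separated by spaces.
after link 1: o_1 = (-0.8660, -0.5000, 4.0000)
after link 2: o_2 = (1.6340, 3.8301, 8.0000)
after link 3: o_3 = (-1.8301, 5.8301, 8.0000)
after link 4: o_4 = (-5.1962, 2.0000, 8.0000)
after link 5: o_5 = (-5.1962, 6.0000, 6.0000)
after link 6: o_6 = (-7.1962, 8.5000, 10.3301)

-7.196 8.500 10.330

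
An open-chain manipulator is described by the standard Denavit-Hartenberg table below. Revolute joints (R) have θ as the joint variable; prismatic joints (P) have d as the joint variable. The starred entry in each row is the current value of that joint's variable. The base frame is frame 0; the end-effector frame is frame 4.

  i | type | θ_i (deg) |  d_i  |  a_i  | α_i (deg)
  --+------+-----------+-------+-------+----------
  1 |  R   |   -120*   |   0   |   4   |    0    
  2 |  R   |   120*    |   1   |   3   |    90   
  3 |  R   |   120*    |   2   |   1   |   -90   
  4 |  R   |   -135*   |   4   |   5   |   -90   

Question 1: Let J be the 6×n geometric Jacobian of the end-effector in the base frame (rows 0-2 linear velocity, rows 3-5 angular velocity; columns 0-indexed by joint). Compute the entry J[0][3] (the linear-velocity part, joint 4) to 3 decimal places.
-1.768

axis z_3 = (-0.8660,-0.0000,-0.5000); lever o_n−o_3 = (-1.6963,-3.5355,-5.0619)
cross product → J_v[:, 3] = (-1.7678,-3.5355,3.0619)
J_ω[:, 3] = z_3
entry J[0][3] = -1.7678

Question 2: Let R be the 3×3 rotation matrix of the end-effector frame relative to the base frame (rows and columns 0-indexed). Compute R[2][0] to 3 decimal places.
End-effector x-axis (col 0 of R) = (0.3536,-0.7071,-0.6124)
R[2][0] = -0.6124

-0.612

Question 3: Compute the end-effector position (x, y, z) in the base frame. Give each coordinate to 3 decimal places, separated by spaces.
after link 1: o_1 = (-2.0000, -3.4641, 0.0000)
after link 2: o_2 = (1.0000, -3.4641, 1.0000)
after link 3: o_3 = (0.5000, -5.4641, 1.8660)
after link 4: o_4 = (-1.1963, -8.9996, -3.1958)

-1.196 -9.000 -3.196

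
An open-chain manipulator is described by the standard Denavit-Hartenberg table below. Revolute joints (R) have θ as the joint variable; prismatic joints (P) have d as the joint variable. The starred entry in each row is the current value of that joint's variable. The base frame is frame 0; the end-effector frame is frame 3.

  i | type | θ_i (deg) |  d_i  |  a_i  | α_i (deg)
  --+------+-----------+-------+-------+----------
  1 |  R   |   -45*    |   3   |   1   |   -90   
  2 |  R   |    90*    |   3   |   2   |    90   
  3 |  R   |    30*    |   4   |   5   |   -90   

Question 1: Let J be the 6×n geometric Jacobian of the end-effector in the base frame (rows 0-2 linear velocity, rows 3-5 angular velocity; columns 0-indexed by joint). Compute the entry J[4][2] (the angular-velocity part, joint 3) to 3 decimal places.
-0.707

axis z_2 = (0.7071,-0.7071,0.0000); lever o_n−o_2 = (4.5962,-1.0607,-4.3301)
cross product → J_v[:, 2] = (3.0619,3.0619,2.5000)
J_ω[:, 2] = z_2
entry J[4][2] = -0.7071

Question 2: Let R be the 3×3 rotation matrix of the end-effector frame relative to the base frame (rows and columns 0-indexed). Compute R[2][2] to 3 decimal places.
0.500

End-effector z-axis (col 2 of R) = (0.6124,0.6124,0.5000)
R[2][2] = 0.5000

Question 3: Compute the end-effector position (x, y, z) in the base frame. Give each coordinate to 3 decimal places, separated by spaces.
7.425 0.354 -3.330

after link 1: o_1 = (0.7071, -0.7071, 3.0000)
after link 2: o_2 = (2.8284, 1.4142, 1.0000)
after link 3: o_3 = (7.4246, 0.3536, -3.3301)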